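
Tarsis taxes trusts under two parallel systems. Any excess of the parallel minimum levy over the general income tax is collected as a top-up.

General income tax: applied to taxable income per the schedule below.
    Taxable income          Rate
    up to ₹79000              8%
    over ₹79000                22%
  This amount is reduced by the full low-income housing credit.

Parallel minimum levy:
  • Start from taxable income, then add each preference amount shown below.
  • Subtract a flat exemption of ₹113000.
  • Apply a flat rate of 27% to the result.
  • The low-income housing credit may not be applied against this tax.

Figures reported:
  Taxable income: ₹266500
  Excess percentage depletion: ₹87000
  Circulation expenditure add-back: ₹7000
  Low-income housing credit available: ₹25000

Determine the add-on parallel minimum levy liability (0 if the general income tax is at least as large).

General income tax:
  ₹79000 × 8% = ₹6320
  ₹187500 × 22% = ₹41250
  → ₹47570
  Less low-income housing credit ₹25000 → ₹22570

Parallel minimum levy:
  Adjusted income: ₹266500 + ₹87000 + ₹7000 = ₹360500
  Less exemption ₹113000 → base ₹247500
  ₹247500 × 27% = ₹66825

Excess of parallel minimum levy over general income tax: ₹66825 − ₹22570 = ₹44255.

₹44255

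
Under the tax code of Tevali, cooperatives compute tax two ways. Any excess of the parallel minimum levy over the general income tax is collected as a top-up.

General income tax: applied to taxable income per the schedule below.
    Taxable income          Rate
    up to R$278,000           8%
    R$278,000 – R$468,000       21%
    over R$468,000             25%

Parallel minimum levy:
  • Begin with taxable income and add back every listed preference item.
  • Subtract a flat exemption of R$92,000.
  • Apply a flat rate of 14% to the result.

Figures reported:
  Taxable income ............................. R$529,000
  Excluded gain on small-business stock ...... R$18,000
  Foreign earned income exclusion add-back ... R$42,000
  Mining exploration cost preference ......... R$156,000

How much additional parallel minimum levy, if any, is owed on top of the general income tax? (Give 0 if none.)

R$14,030

Parallel minimum levy:
  Adjusted income: R$529,000 + R$18,000 + R$42,000 + R$156,000 = R$745,000
  Less exemption R$92,000 → base R$653,000
  R$653,000 × 14% = R$91,420

General income tax:
  R$278,000 × 8% = R$22,240
  R$190,000 × 21% = R$39,900
  R$61,000 × 25% = R$15,250
  → R$77,390

Excess of parallel minimum levy over general income tax: R$91,420 − R$77,390 = R$14,030.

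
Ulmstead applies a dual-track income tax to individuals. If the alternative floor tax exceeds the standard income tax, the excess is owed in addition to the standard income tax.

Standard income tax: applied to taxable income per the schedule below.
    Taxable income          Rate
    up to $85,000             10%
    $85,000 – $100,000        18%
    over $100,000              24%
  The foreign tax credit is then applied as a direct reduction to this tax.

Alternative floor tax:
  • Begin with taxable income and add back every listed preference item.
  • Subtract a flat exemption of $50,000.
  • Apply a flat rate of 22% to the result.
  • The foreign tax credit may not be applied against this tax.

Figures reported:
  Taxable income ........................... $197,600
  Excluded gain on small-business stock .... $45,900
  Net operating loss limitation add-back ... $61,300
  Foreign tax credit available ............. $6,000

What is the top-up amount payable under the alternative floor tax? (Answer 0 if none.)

$27,432

Alternative floor tax:
  Adjusted income: $197,600 + $45,900 + $61,300 = $304,800
  Less exemption $50,000 → base $254,800
  $254,800 × 22% = $56,056

Standard income tax:
  $85,000 × 10% = $8,500
  $15,000 × 18% = $2,700
  $97,600 × 24% = $23,424
  → $34,624
  Less foreign tax credit $6,000 → $28,624

Excess of alternative floor tax over standard income tax: $56,056 − $28,624 = $27,432.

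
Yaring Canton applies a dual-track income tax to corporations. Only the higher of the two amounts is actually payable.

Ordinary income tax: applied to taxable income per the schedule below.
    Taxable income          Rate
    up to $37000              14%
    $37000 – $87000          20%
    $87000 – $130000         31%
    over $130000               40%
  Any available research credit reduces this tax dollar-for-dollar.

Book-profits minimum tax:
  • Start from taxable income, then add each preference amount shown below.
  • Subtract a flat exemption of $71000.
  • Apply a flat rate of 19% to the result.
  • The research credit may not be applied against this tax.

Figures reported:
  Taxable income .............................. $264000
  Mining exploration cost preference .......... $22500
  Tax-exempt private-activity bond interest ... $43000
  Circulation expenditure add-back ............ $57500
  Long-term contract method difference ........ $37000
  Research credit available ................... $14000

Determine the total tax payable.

$68110

Book-profits minimum tax:
  Adjusted income: $264000 + $22500 + $43000 + $57500 + $37000 = $424000
  Less exemption $71000 → base $353000
  $353000 × 19% = $67070

Ordinary income tax:
  $37000 × 14% = $5180
  $50000 × 20% = $10000
  $43000 × 31% = $13330
  $134000 × 40% = $53600
  → $82110
  Less research credit $14000 → $68110

$68110 > $67070, so the ordinary income tax governs.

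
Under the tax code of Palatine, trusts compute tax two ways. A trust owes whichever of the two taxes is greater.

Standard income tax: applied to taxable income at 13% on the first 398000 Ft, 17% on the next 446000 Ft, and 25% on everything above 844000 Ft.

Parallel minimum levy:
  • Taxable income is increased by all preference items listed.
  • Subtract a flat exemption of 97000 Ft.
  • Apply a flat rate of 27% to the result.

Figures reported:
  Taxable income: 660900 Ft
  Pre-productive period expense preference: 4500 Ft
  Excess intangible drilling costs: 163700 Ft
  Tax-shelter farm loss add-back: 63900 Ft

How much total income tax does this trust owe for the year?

214920 Ft

Parallel minimum levy:
  Adjusted income: 660900 Ft + 4500 Ft + 163700 Ft + 63900 Ft = 893000 Ft
  Less exemption 97000 Ft → base 796000 Ft
  796000 Ft × 27% = 214920 Ft

Standard income tax:
  398000 Ft × 13% = 51740 Ft
  262900 Ft × 17% = 44693 Ft
  → 96433 Ft

214920 Ft > 96433 Ft, so the parallel minimum levy is the binding amount.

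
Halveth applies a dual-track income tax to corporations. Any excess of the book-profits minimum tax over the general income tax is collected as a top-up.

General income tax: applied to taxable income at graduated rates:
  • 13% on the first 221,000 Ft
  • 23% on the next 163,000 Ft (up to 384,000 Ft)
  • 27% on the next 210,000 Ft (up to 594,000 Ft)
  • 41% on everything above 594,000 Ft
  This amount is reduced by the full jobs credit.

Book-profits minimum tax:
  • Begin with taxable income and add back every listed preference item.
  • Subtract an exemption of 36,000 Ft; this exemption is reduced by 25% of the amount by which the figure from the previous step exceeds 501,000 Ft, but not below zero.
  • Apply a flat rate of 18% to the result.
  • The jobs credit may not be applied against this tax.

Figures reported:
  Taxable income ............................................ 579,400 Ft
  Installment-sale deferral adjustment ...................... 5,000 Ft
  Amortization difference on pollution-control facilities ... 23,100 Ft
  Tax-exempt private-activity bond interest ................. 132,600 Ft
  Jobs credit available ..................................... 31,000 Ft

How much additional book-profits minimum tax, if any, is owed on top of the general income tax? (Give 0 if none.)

45,240 Ft

Book-profits minimum tax:
  Adjusted income: 579,400 Ft + 5,000 Ft + 23,100 Ft + 132,600 Ft = 740,100 Ft
  Exemption: 25% × (740,100 Ft − 501,000 Ft) = 59,775 Ft ≥ 36,000 Ft, so the exemption is fully phased out
  Base: 740,100 Ft − 0 Ft = 740,100 Ft
  740,100 Ft × 18% = 133,218 Ft

General income tax:
  221,000 Ft × 13% = 28,730 Ft
  163,000 Ft × 23% = 37,490 Ft
  195,400 Ft × 27% = 52,758 Ft
  → 118,978 Ft
  Less jobs credit 31,000 Ft → 87,978 Ft

Excess of book-profits minimum tax over general income tax: 133,218 Ft − 87,978 Ft = 45,240 Ft.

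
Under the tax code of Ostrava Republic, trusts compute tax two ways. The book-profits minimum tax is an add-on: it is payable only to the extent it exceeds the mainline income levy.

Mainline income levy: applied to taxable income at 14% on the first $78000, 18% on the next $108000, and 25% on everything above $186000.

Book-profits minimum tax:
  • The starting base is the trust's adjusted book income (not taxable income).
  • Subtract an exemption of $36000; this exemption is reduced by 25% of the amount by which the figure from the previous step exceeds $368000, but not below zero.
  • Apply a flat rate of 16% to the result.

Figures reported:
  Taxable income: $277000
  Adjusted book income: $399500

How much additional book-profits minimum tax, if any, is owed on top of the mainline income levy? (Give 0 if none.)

Book-profits minimum tax:
  Base (adjusted book income): $399500
  Exemption: $36000 − 25% × ($399500 − $368000) = $36000 − $7875 = $28125
  Base: $399500 − $28125 = $371375
  $371375 × 16% = $59420

Mainline income levy:
  $78000 × 14% = $10920
  $108000 × 18% = $19440
  $91000 × 25% = $22750
  → $53110

Excess of book-profits minimum tax over mainline income levy: $59420 − $53110 = $6310.

$6310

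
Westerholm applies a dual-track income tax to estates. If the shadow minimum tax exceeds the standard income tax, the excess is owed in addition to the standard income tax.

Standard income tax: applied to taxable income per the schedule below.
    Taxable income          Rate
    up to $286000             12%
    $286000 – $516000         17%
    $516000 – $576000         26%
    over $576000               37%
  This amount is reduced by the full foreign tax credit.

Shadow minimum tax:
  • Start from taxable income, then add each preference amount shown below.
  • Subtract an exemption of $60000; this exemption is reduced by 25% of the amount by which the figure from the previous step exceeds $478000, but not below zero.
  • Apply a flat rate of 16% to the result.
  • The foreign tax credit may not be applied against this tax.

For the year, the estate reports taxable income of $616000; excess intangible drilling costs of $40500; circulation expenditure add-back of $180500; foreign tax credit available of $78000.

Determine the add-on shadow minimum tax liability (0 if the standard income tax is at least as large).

Shadow minimum tax:
  Adjusted income: $616000 + $40500 + $180500 = $837000
  Exemption: 25% × ($837000 − $478000) = $89750 ≥ $60000, so the exemption is fully phased out
  Base: $837000 − $0 = $837000
  $837000 × 16% = $133920

Standard income tax:
  $286000 × 12% = $34320
  $230000 × 17% = $39100
  $60000 × 26% = $15600
  $40000 × 37% = $14800
  → $103820
  Less foreign tax credit $78000 → $25820

Excess of shadow minimum tax over standard income tax: $133920 − $25820 = $108100.

$108100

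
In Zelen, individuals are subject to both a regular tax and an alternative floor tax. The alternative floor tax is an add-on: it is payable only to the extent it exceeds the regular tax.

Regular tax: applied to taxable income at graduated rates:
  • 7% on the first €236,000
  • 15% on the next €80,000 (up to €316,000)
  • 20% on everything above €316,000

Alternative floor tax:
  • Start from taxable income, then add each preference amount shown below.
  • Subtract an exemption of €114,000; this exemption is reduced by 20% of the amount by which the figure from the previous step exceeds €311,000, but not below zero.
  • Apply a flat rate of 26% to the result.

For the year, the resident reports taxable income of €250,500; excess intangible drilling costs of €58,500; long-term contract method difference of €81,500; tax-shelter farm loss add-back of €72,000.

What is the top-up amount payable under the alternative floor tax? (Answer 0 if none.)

Alternative floor tax:
  Adjusted income: €250,500 + €58,500 + €81,500 + €72,000 = €462,500
  Exemption: €114,000 − 20% × (€462,500 − €311,000) = €114,000 − €30,300 = €83,700
  Base: €462,500 − €83,700 = €378,800
  €378,800 × 26% = €98,488

Regular tax:
  €236,000 × 7% = €16,520
  €14,500 × 15% = €2,175
  → €18,695

Excess of alternative floor tax over regular tax: €98,488 − €18,695 = €79,793.

€79,793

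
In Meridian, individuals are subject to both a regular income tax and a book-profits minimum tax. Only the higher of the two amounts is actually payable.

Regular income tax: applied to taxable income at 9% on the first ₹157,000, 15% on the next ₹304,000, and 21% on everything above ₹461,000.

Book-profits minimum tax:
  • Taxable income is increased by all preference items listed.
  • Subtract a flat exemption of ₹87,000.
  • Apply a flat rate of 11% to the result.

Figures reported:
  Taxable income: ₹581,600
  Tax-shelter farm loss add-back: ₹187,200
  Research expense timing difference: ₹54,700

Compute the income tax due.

₹85,056

Regular income tax:
  ₹157,000 × 9% = ₹14,130
  ₹304,000 × 15% = ₹45,600
  ₹120,600 × 21% = ₹25,326
  → ₹85,056

Book-profits minimum tax:
  Adjusted income: ₹581,600 + ₹187,200 + ₹54,700 = ₹823,500
  Less exemption ₹87,000 → base ₹736,500
  ₹736,500 × 11% = ₹81,015

₹85,056 > ₹81,015, so the regular income tax governs.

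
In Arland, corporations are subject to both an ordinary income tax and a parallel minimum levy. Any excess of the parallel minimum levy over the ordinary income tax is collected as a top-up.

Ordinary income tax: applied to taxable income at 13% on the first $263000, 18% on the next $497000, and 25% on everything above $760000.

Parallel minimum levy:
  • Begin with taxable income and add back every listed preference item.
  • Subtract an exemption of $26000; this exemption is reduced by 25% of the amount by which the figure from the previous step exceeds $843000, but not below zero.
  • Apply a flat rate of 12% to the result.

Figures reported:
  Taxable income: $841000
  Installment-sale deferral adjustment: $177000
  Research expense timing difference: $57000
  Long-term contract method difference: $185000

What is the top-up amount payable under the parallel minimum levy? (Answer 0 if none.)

$7300

Parallel minimum levy:
  Adjusted income: $841000 + $177000 + $57000 + $185000 = $1260000
  Exemption: 25% × ($1260000 − $843000) = $104250 ≥ $26000, so the exemption is fully phased out
  Base: $1260000 − $0 = $1260000
  $1260000 × 12% = $151200

Ordinary income tax:
  $263000 × 13% = $34190
  $497000 × 18% = $89460
  $81000 × 25% = $20250
  → $143900

Excess of parallel minimum levy over ordinary income tax: $151200 − $143900 = $7300.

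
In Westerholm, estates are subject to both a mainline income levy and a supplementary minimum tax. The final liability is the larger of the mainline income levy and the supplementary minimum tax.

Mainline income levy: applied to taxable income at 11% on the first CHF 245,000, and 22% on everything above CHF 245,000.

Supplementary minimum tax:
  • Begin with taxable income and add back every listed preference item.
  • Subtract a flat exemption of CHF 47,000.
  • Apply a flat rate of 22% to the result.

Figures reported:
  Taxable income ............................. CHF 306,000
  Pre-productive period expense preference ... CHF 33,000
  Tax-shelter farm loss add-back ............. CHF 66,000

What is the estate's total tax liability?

CHF 78,760

Supplementary minimum tax:
  Adjusted income: CHF 306,000 + CHF 33,000 + CHF 66,000 = CHF 405,000
  Less exemption CHF 47,000 → base CHF 358,000
  CHF 358,000 × 22% = CHF 78,760

Mainline income levy:
  CHF 245,000 × 11% = CHF 26,950
  CHF 61,000 × 22% = CHF 13,420
  → CHF 40,370

CHF 78,760 > CHF 40,370, so the supplementary minimum tax is the binding amount.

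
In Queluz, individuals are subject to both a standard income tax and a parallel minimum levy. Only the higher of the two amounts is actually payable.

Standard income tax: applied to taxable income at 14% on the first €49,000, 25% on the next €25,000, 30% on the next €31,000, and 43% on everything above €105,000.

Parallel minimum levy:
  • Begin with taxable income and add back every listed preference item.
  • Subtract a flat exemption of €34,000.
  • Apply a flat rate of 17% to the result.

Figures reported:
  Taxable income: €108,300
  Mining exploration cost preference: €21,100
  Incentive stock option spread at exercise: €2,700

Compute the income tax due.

Parallel minimum levy:
  Adjusted income: €108,300 + €21,100 + €2,700 = €132,100
  Less exemption €34,000 → base €98,100
  €98,100 × 17% = €16,677

Standard income tax:
  €49,000 × 14% = €6,860
  €25,000 × 25% = €6,250
  €31,000 × 30% = €9,300
  €3,300 × 43% = €1,419
  → €23,829

€23,829 > €16,677, so the standard income tax governs.

€23,829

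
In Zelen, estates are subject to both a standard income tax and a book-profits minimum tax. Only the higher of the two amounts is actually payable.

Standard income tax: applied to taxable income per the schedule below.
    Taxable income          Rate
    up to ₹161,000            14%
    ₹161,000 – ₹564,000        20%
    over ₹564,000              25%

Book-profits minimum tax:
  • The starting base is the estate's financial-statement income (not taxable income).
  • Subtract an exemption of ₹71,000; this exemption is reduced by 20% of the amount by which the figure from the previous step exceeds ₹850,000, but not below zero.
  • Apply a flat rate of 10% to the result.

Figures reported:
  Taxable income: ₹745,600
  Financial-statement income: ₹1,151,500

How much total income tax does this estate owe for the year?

Standard income tax:
  ₹161,000 × 14% = ₹22,540
  ₹403,000 × 20% = ₹80,600
  ₹181,600 × 25% = ₹45,400
  → ₹148,540

Book-profits minimum tax:
  Base (financial-statement income): ₹1,151,500
  Exemption: ₹71,000 − 20% × (₹1,151,500 − ₹850,000) = ₹71,000 − ₹60,300 = ₹10,700
  Base: ₹1,151,500 − ₹10,700 = ₹1,140,800
  ₹1,140,800 × 10% = ₹114,080

₹148,540 > ₹114,080, so the standard income tax governs.

₹148,540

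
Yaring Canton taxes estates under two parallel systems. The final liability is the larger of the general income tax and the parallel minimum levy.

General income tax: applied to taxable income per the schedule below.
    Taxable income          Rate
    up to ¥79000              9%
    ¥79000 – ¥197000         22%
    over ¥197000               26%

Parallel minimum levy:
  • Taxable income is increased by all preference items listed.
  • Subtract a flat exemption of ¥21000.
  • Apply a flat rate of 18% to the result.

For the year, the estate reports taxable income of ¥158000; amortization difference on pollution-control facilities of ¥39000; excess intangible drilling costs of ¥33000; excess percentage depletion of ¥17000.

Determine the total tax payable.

General income tax:
  ¥79000 × 9% = ¥7110
  ¥79000 × 22% = ¥17380
  → ¥24490

Parallel minimum levy:
  Adjusted income: ¥158000 + ¥39000 + ¥33000 + ¥17000 = ¥247000
  Less exemption ¥21000 → base ¥226000
  ¥226000 × 18% = ¥40680

¥40680 > ¥24490, so the parallel minimum levy is the binding amount.

¥40680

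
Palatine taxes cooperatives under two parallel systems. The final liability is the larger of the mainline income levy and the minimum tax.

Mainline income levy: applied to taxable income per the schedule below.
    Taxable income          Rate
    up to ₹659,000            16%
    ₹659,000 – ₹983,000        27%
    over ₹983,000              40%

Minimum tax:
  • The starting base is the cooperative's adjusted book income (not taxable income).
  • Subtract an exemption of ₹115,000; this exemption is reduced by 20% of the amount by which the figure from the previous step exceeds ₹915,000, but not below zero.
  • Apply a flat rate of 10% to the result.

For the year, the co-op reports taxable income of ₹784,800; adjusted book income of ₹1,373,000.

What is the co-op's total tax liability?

Minimum tax:
  Base (adjusted book income): ₹1,373,000
  Exemption: ₹115,000 − 20% × (₹1,373,000 − ₹915,000) = ₹115,000 − ₹91,600 = ₹23,400
  Base: ₹1,373,000 − ₹23,400 = ₹1,349,600
  ₹1,349,600 × 10% = ₹134,960

Mainline income levy:
  ₹659,000 × 16% = ₹105,440
  ₹125,800 × 27% = ₹33,966
  → ₹139,406

₹139,406 > ₹134,960, so the mainline income levy governs.

₹139,406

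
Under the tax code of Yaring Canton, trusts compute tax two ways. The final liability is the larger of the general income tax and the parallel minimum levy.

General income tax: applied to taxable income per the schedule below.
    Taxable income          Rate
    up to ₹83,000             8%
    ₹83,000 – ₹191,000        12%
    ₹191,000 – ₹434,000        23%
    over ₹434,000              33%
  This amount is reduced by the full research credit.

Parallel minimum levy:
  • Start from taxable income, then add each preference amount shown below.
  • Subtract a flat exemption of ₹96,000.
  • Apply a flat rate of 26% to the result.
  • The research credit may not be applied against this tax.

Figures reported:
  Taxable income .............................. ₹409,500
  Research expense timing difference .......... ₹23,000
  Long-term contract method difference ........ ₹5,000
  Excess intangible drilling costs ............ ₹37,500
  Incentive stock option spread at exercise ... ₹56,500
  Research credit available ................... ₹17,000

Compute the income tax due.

₹113,230

General income tax:
  ₹83,000 × 8% = ₹6,640
  ₹108,000 × 12% = ₹12,960
  ₹218,500 × 23% = ₹50,255
  → ₹69,855
  Less research credit ₹17,000 → ₹52,855

Parallel minimum levy:
  Adjusted income: ₹409,500 + ₹23,000 + ₹5,000 + ₹37,500 + ₹56,500 = ₹531,500
  Less exemption ₹96,000 → base ₹435,500
  ₹435,500 × 26% = ₹113,230

₹113,230 > ₹52,855, so the parallel minimum levy is the binding amount.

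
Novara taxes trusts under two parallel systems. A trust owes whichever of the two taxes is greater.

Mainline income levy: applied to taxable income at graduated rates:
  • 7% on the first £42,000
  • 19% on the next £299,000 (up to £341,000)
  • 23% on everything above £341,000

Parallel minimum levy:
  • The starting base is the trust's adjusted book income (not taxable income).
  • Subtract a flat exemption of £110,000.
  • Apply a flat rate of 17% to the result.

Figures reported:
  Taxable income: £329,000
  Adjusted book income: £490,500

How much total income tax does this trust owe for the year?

Parallel minimum levy:
  Base (adjusted book income): £490,500
  Less exemption £110,000 → base £380,500
  £380,500 × 17% = £64,685

Mainline income levy:
  £42,000 × 7% = £2,940
  £287,000 × 19% = £54,530
  → £57,470

£64,685 > £57,470, so the parallel minimum levy is the binding amount.

£64,685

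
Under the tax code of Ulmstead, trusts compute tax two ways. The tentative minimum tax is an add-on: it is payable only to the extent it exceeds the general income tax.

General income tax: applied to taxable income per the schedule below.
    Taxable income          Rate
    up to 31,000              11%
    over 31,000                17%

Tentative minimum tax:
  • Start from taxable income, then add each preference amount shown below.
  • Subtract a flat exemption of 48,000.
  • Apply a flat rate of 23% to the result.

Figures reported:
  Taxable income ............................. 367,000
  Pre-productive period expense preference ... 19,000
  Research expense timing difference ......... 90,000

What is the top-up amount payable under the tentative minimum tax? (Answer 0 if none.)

General income tax:
  31,000 × 11% = 3,410
  336,000 × 17% = 57,120
  → 60,530

Tentative minimum tax:
  Adjusted income: 367,000 + 19,000 + 90,000 = 476,000
  Less exemption 48,000 → base 428,000
  428,000 × 23% = 98,440

Excess of tentative minimum tax over general income tax: 98,440 − 60,530 = 37,910.

37,910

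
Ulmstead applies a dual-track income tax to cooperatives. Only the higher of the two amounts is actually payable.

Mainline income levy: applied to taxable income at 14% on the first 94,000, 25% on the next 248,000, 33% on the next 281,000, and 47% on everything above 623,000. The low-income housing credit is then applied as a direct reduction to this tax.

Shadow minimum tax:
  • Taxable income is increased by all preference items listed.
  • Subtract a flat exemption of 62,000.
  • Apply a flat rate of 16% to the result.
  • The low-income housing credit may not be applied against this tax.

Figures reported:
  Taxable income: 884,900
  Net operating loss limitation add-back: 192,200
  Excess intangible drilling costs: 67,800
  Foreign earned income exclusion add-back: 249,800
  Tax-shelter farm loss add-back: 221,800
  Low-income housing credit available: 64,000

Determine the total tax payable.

Shadow minimum tax:
  Adjusted income: 884,900 + 192,200 + 67,800 + 249,800 + 221,800 = 1,616,500
  Less exemption 62,000 → base 1,554,500
  1,554,500 × 16% = 248,720

Mainline income levy:
  94,000 × 14% = 13,160
  248,000 × 25% = 62,000
  281,000 × 33% = 92,730
  261,900 × 47% = 123,093
  → 290,983
  Less low-income housing credit 64,000 → 226,983

248,720 > 226,983, so the shadow minimum tax is the binding amount.

248,720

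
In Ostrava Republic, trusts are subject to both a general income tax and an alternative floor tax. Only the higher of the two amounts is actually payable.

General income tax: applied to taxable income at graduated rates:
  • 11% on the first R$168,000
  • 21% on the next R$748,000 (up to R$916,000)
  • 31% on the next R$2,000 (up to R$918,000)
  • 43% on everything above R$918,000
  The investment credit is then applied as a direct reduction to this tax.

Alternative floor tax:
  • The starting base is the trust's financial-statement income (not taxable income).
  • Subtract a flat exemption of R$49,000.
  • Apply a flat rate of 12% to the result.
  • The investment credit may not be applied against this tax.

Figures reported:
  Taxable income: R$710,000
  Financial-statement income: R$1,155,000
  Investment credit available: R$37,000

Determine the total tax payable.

Alternative floor tax:
  Base (financial-statement income): R$1,155,000
  Less exemption R$49,000 → base R$1,106,000
  R$1,106,000 × 12% = R$132,720

General income tax:
  R$168,000 × 11% = R$18,480
  R$542,000 × 21% = R$113,820
  → R$132,300
  Less investment credit R$37,000 → R$95,300

R$132,720 > R$95,300, so the alternative floor tax is the binding amount.

R$132,720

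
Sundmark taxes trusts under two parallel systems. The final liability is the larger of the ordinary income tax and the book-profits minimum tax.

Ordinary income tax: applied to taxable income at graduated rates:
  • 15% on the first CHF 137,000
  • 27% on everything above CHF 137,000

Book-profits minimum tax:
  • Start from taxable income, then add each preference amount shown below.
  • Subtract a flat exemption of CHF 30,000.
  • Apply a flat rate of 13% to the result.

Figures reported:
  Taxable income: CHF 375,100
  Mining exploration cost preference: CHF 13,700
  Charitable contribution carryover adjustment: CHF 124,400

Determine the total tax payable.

CHF 84,837

Ordinary income tax:
  CHF 137,000 × 15% = CHF 20,550
  CHF 238,100 × 27% = CHF 64,287
  → CHF 84,837

Book-profits minimum tax:
  Adjusted income: CHF 375,100 + CHF 13,700 + CHF 124,400 = CHF 513,200
  Less exemption CHF 30,000 → base CHF 483,200
  CHF 483,200 × 13% = CHF 62,816

CHF 84,837 > CHF 62,816, so the ordinary income tax governs.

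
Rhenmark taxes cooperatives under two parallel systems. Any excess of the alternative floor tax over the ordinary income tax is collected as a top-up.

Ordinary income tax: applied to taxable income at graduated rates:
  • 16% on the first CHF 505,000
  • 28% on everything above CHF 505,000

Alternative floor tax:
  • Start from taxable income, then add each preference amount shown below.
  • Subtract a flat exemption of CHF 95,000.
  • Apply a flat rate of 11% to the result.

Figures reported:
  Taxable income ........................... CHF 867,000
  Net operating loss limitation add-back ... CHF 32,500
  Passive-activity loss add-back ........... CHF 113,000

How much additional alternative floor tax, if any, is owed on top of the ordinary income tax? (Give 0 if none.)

Alternative floor tax:
  Adjusted income: CHF 867,000 + CHF 32,500 + CHF 113,000 = CHF 1,012,500
  Less exemption CHF 95,000 → base CHF 917,500
  CHF 917,500 × 11% = CHF 100,925

Ordinary income tax:
  CHF 505,000 × 16% = CHF 80,800
  CHF 362,000 × 28% = CHF 101,360
  → CHF 182,160

CHF 100,925 ≤ CHF 182,160, so no add-on is due.

CHF 0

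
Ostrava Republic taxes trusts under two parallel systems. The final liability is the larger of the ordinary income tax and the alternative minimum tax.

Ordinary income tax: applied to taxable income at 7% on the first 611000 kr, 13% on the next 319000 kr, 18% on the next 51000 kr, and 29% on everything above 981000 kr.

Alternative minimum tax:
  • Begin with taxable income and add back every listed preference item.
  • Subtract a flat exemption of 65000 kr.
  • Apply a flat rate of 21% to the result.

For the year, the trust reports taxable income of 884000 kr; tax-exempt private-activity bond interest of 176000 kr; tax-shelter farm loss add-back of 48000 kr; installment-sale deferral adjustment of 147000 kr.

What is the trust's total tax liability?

249900 kr

Ordinary income tax:
  611000 kr × 7% = 42770 kr
  273000 kr × 13% = 35490 kr
  → 78260 kr

Alternative minimum tax:
  Adjusted income: 884000 kr + 176000 kr + 48000 kr + 147000 kr = 1255000 kr
  Less exemption 65000 kr → base 1190000 kr
  1190000 kr × 21% = 249900 kr

249900 kr > 78260 kr, so the alternative minimum tax is the binding amount.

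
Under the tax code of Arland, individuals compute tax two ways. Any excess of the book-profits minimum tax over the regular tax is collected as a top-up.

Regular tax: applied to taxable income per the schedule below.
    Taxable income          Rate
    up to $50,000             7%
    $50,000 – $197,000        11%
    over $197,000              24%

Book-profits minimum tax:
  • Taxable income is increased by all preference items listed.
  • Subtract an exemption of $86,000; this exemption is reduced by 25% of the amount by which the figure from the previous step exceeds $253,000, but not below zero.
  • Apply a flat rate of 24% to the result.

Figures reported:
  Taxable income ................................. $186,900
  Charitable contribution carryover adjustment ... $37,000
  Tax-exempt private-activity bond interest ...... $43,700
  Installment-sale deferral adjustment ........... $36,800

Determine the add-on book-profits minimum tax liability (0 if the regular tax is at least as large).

Regular tax:
  $50,000 × 7% = $3,500
  $136,900 × 11% = $15,059
  → $18,559

Book-profits minimum tax:
  Adjusted income: $186,900 + $37,000 + $43,700 + $36,800 = $304,400
  Exemption: $86,000 − 25% × ($304,400 − $253,000) = $86,000 − $12,850 = $73,150
  Base: $304,400 − $73,150 = $231,250
  $231,250 × 24% = $55,500

Excess of book-profits minimum tax over regular tax: $55,500 − $18,559 = $36,941.

$36,941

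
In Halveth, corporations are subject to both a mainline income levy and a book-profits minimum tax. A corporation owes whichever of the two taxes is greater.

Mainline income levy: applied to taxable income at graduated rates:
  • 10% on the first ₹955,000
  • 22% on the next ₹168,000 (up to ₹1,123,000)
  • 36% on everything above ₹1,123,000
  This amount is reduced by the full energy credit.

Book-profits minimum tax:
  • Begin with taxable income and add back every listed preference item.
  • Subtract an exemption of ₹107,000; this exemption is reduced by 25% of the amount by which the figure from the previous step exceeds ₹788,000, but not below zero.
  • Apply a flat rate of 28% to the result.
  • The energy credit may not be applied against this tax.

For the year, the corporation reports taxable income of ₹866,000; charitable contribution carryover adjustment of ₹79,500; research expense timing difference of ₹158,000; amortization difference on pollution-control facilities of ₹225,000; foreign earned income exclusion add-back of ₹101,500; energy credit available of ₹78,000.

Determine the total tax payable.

₹400,400

Book-profits minimum tax:
  Adjusted income: ₹866,000 + ₹79,500 + ₹158,000 + ₹225,000 + ₹101,500 = ₹1,430,000
  Exemption: 25% × (₹1,430,000 − ₹788,000) = ₹160,500 ≥ ₹107,000, so the exemption is fully phased out
  Base: ₹1,430,000 − ₹0 = ₹1,430,000
  ₹1,430,000 × 28% = ₹400,400

Mainline income levy:
  ₹866,000 × 10% = ₹86,600
  Less energy credit ₹78,000 → ₹8,600

₹400,400 > ₹8,600, so the book-profits minimum tax is the binding amount.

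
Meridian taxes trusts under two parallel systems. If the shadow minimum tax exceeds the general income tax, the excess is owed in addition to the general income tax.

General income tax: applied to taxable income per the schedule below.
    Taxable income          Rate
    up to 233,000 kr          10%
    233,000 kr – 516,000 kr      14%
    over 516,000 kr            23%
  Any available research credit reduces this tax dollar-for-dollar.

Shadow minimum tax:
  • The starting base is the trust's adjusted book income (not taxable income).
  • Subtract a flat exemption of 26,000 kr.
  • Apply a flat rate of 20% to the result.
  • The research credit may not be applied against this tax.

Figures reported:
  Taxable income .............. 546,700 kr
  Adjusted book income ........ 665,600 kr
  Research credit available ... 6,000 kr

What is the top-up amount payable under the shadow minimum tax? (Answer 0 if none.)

Shadow minimum tax:
  Base (adjusted book income): 665,600 kr
  Less exemption 26,000 kr → base 639,600 kr
  639,600 kr × 20% = 127,920 kr

General income tax:
  233,000 kr × 10% = 23,300 kr
  283,000 kr × 14% = 39,620 kr
  30,700 kr × 23% = 7,061 kr
  → 69,981 kr
  Less research credit 6,000 kr → 63,981 kr

Excess of shadow minimum tax over general income tax: 127,920 kr − 63,981 kr = 63,939 kr.

63,939 kr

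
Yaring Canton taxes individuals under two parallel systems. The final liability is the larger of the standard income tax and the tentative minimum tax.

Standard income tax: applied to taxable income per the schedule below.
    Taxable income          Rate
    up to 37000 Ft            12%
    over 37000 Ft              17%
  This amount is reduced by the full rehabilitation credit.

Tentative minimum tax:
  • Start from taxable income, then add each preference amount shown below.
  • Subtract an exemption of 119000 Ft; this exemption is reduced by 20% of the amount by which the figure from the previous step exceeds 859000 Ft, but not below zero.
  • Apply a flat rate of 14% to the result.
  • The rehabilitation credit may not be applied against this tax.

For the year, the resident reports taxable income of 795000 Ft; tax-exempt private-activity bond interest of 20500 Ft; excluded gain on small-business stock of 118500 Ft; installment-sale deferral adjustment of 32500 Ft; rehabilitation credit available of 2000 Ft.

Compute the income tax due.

Standard income tax:
  37000 Ft × 12% = 4440 Ft
  758000 Ft × 17% = 128860 Ft
  → 133300 Ft
  Less rehabilitation credit 2000 Ft → 131300 Ft

Tentative minimum tax:
  Adjusted income: 795000 Ft + 20500 Ft + 118500 Ft + 32500 Ft = 966500 Ft
  Exemption: 119000 Ft − 20% × (966500 Ft − 859000 Ft) = 119000 Ft − 21500 Ft = 97500 Ft
  Base: 966500 Ft − 97500 Ft = 869000 Ft
  869000 Ft × 14% = 121660 Ft

131300 Ft > 121660 Ft, so the standard income tax governs.

131300 Ft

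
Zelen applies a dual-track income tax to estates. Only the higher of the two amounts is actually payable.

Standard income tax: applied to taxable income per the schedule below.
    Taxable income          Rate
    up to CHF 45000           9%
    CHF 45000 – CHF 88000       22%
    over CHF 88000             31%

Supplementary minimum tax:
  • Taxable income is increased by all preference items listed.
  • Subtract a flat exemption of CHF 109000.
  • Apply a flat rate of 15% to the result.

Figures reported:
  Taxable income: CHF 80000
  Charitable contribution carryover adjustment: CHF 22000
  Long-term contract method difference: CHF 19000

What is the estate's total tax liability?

Standard income tax:
  CHF 45000 × 9% = CHF 4050
  CHF 35000 × 22% = CHF 7700
  → CHF 11750

Supplementary minimum tax:
  Adjusted income: CHF 80000 + CHF 22000 + CHF 19000 = CHF 121000
  Less exemption CHF 109000 → base CHF 12000
  CHF 12000 × 15% = CHF 1800

CHF 11750 > CHF 1800, so the standard income tax governs.

CHF 11750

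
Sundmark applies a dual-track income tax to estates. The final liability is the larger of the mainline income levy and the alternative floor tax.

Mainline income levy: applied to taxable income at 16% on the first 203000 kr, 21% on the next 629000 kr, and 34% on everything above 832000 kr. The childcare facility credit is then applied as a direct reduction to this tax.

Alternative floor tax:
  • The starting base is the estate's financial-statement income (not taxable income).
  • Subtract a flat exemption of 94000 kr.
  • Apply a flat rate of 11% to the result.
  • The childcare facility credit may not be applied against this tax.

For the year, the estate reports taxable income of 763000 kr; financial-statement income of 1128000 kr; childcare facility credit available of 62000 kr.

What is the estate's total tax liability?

Alternative floor tax:
  Base (financial-statement income): 1128000 kr
  Less exemption 94000 kr → base 1034000 kr
  1034000 kr × 11% = 113740 kr

Mainline income levy:
  203000 kr × 16% = 32480 kr
  560000 kr × 21% = 117600 kr
  → 150080 kr
  Less childcare facility credit 62000 kr → 88080 kr

113740 kr > 88080 kr, so the alternative floor tax is the binding amount.

113740 kr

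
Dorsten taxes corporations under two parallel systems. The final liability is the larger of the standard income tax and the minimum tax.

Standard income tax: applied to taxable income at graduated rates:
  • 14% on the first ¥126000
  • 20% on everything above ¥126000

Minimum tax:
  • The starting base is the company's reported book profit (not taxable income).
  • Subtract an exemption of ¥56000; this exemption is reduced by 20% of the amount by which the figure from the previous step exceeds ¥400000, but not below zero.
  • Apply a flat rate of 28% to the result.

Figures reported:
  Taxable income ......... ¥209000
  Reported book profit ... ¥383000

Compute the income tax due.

Minimum tax:
  Base (reported book profit): ¥383000
  Exemption: ¥383000 ≤ ¥400000, so full ¥56000 applies
  Base: ¥383000 − ¥56000 = ¥327000
  ¥327000 × 28% = ¥91560

Standard income tax:
  ¥126000 × 14% = ¥17640
  ¥83000 × 20% = ¥16600
  → ¥34240

¥91560 > ¥34240, so the minimum tax is the binding amount.

¥91560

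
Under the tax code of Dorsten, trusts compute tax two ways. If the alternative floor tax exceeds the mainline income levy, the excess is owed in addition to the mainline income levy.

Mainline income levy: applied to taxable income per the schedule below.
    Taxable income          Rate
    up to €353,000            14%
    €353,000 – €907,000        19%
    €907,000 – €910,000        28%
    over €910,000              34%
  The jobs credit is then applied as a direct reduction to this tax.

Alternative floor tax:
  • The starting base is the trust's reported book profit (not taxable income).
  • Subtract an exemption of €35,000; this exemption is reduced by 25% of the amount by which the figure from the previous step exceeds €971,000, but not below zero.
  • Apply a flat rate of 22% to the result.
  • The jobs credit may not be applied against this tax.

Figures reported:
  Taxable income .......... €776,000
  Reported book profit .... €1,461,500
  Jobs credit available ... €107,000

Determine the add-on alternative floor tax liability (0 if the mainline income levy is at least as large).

Mainline income levy:
  €353,000 × 14% = €49,420
  €423,000 × 19% = €80,370
  → €129,790
  Less jobs credit €107,000 → €22,790

Alternative floor tax:
  Base (reported book profit): €1,461,500
  Exemption: 25% × (€1,461,500 − €971,000) = €122,625 ≥ €35,000, so the exemption is fully phased out
  Base: €1,461,500 − €0 = €1,461,500
  €1,461,500 × 22% = €321,530

Excess of alternative floor tax over mainline income levy: €321,530 − €22,790 = €298,740.

€298,740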